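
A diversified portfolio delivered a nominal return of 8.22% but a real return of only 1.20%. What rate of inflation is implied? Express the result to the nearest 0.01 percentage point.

6.94%

From (1+r_nom) = (1+r_real)(1+π), we get 1+π = (1 + 8.22%)/(1 + 1.20%) = 1.0822/1.0120 ≈ 1.06937.
So π ≈ 6.9368%.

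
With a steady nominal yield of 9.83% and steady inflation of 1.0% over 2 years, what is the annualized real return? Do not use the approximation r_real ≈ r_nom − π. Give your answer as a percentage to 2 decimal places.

8.74%

With constant rates the annual real return is the same each year: (1+9.83%)/(1+1.0%) − 1 = 0.08743.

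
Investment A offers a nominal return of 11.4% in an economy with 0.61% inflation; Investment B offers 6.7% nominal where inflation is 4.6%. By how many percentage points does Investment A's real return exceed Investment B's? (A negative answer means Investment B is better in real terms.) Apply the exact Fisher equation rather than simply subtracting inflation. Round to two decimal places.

Investment A real return: 1.114/1.0061 − 1 = 10.725%.
Investment B real return: 1.067/1.046 − 1 = 2.008%.
Difference: 10.725 − 2.008 = 8.717 pp.

8.72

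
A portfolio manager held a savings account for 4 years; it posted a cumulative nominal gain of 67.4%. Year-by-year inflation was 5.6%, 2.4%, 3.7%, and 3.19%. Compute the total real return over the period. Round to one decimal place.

Cumulative inflation factor: 1.056 × 1.024 × 1.037 × 1.0319 ≈ 1.15712.
Nominal growth factor: 1.67400. Real growth factor = 1.67400 / 1.15712 ≈ 1.44669.
Total real return ≈ 44.6689%.

44.7%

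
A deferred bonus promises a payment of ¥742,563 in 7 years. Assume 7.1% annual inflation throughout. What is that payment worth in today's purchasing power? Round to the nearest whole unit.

Price-level factor over 7 years: (1 + 7.1%)^7 ≈ 1.6163160884.
Purchasing power today: ¥742,563 divided by that factor.

¥459,417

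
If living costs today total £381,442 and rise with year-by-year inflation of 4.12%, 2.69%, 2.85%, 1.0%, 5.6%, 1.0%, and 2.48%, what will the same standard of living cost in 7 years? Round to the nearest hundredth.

£463,063.88

Cumulative price-level factor: 1.0412 × 1.0269 × 1.0285 × 1.010 × 1.056 × 1.010 × 1.0248 ≈ 1.2139824037.
The nominal amount required is £381,442 scaled up by that factor.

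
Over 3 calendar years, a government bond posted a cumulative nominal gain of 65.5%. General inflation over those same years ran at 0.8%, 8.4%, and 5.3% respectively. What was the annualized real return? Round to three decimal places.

12.882%

Cumulative inflation factor: 1.008 × 1.084 × 1.053 ≈ 1.15058.
Nominal growth factor: 1.65500. Real growth factor = 1.65500 / 1.15058 ≈ 1.43840.
Annualized: 1.43840^(1/3) − 1 ≈ 0.12882.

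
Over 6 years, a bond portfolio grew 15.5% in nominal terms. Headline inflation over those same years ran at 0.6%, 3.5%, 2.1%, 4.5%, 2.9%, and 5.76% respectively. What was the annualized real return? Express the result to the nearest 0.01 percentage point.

-0.76%

Cumulative inflation factor: 1.006 × 1.035 × 1.021 × 1.045 × 1.029 × 1.0576 ≈ 1.20897.
Nominal growth factor: 1.15500. Real growth factor = 1.15500 / 1.20897 ≈ 0.95536.
Annualized: 0.95536^(1/6) − 1 ≈ -0.00758.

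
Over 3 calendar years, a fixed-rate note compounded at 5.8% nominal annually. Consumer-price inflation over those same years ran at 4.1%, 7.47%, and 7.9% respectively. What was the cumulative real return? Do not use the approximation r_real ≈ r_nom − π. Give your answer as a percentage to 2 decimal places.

-1.89%

Cumulative inflation factor: 1.041 × 1.0747 × 1.079 ≈ 1.20714.
Nominal growth factor: 1.18429. Real growth factor = 1.18429 / 1.20714 ≈ 0.98106.
Total real return ≈ -1.8935%.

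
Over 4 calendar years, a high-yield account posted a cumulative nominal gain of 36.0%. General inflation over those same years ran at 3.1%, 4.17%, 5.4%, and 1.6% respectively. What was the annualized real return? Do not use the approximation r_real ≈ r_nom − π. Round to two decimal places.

4.28%

Cumulative inflation factor: 1.031 × 1.0417 × 1.054 × 1.016 ≈ 1.15010.
Nominal growth factor: 1.36000. Real growth factor = 1.36000 / 1.15010 ≈ 1.18251.
Annualized: 1.18251^(1/4) − 1 ≈ 0.04280.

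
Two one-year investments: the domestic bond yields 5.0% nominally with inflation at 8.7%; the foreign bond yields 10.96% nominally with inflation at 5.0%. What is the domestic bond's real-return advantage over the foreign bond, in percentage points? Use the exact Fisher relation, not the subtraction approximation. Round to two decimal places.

The domestic bond real return: 1.050/1.087 − 1 = -3.404%.
The foreign bond real return: 1.1096/1.050 − 1 = 5.676%.
Difference: -3.404 − 5.676 = -9.080 pp.

-9.08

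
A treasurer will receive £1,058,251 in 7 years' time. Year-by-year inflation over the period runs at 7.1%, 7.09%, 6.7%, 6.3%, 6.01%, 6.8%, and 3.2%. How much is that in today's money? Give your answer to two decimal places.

£696,233.36

Price-level factor over 7 years: 1.071 × 1.0709 × 1.067 × 1.063 × 1.0601 × 1.068 × 1.032 ≈ 1.5199659457.
Purchasing power today: £1,058,251 divided by that factor.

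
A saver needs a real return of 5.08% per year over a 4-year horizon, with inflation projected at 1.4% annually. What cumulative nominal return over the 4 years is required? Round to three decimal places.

28.894%

Required annual nominal rate: (1+5.08%)(1+1.4%) − 1 = 6.55112%.
Cumulative over 4 years: (1 + 0.0655112)^4 − 1 ≈ 0.28894.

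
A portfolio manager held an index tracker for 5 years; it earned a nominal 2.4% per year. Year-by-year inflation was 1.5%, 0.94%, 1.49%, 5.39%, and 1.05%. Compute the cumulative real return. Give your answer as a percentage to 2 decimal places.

Cumulative inflation factor: 1.015 × 1.0094 × 1.0149 × 1.0539 × 1.0105 ≈ 1.10736.
Nominal growth factor: 1.12590. Real growth factor = 1.12590 / 1.10736 ≈ 1.01674.
Total real return ≈ 1.6744%.

1.67%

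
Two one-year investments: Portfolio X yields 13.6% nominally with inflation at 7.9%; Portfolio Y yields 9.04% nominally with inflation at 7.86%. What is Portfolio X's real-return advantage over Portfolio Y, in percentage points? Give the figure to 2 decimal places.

Portfolio X real return: 1.136/1.079 − 1 = 5.283%.
Portfolio Y real return: 1.0904/1.0786 − 1 = 1.094%.
Difference: 5.283 − 1.094 = 4.189 pp.

4.19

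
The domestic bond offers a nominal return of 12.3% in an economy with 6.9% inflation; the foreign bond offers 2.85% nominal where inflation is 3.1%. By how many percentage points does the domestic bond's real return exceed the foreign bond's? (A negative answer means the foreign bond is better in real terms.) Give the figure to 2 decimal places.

The domestic bond real return: 1.123/1.069 − 1 = 5.051%.
The foreign bond real return: 1.0285/1.031 − 1 = -0.242%.
Difference: 5.051 − (-0.242) = 5.293 pp.

5.29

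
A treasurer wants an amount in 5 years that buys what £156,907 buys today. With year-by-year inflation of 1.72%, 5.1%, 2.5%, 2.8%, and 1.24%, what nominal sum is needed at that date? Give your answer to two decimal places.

Cumulative price-level factor: 1.0172 × 1.051 × 1.025 × 1.028 × 1.0124 ≈ 1.1404550800.
The nominal amount required is £156,907 scaled up by that factor.

£178,945.39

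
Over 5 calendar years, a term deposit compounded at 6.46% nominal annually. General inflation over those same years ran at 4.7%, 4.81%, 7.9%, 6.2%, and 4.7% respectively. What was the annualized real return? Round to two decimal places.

Cumulative inflation factor: 1.047 × 1.0481 × 1.079 × 1.062 × 1.047 ≈ 1.31656.
Nominal growth factor: 1.36752. Real growth factor = 1.36752 / 1.31656 ≈ 1.03870.
Annualized: 1.03870^(1/5) − 1 ≈ 0.00762.

0.76%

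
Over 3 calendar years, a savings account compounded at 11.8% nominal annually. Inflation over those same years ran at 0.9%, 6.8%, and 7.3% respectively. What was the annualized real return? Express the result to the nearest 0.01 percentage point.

6.52%

Cumulative inflation factor: 1.009 × 1.068 × 1.073 ≈ 1.15628.
Nominal growth factor: 1.39742. Real growth factor = 1.39742 / 1.15628 ≈ 1.20855.
Annualized: 1.20855^(1/3) − 1 ≈ 0.06518.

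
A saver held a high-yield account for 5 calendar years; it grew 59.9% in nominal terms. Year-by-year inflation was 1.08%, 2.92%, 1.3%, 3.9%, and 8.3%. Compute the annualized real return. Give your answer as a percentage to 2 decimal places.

Cumulative inflation factor: 1.0108 × 1.0292 × 1.013 × 1.039 × 1.083 ≈ 1.18582.
Nominal growth factor: 1.59900. Real growth factor = 1.59900 / 1.18582 ≈ 1.34843.
Annualized: 1.34843^(1/5) − 1 ≈ 0.06161.

6.16%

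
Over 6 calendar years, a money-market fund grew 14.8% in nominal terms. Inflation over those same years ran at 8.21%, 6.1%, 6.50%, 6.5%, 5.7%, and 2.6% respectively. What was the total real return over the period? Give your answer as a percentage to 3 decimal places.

-18.710%

Cumulative inflation factor: 1.0821 × 1.061 × 1.0650 × 1.065 × 1.057 × 1.026 ≈ 1.41223.
Nominal growth factor: 1.14800. Real growth factor = 1.14800 / 1.41223 ≈ 0.81290.
Total real return ≈ -18.7099%.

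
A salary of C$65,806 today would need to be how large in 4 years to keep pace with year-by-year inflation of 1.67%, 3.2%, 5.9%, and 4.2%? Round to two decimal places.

C$76,190.65

Cumulative price-level factor: 1.0167 × 1.032 × 1.059 × 1.042 ≈ 1.1578070772.
The nominal amount required is C$65,806 scaled up by that factor.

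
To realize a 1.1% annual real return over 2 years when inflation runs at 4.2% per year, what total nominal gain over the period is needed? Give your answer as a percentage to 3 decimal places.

10.978%

Required annual nominal rate: (1+1.1%)(1+4.2%) − 1 = 5.3462%.
Cumulative over 2 years: (1 + 0.053462)^2 − 1 ≈ 0.10978.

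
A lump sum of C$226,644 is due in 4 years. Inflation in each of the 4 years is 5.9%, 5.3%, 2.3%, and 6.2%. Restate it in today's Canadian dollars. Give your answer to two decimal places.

C$187,076.72

Price-level factor over 4 years: 1.059 × 1.053 × 1.023 × 1.062 ≈ 1.2115029661.
Purchasing power today: C$226,644 divided by that factor.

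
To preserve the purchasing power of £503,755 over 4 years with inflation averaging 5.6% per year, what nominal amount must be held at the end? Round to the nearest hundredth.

Cumulative price-level factor: (1+5.6%)^4 ≈ 1.2435282985.
The nominal amount required is £503,755 scaled up by that factor.

£626,433.60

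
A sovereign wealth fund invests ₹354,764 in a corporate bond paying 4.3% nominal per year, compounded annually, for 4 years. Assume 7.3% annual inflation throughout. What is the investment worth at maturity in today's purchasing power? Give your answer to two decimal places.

₹316,721.75

Nominal value at maturity: ₹354,764 × (1 + 4.3%)^4 ≈ ₹419,833.20.
Price-level factor over 4 years: (1 + 7.3%)^4 ≈ 1.3255584662.
The maturity value deflated by that factor is the answer in today's purchasing power.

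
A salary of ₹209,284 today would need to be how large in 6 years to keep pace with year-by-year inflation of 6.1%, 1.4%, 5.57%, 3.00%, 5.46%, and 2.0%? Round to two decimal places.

₹263,363.18

Cumulative price-level factor: 1.061 × 1.014 × 1.0557 × 1.0300 × 1.0546 × 1.020 ≈ 1.2584009107.
Multiplying ₹209,284 by the price-level factor gives the future nominal sum.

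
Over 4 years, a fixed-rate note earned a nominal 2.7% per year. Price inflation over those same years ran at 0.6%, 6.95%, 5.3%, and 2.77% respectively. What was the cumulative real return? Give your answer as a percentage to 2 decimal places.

Cumulative inflation factor: 1.006 × 1.0695 × 1.053 × 1.0277 ≈ 1.16432.
Nominal growth factor: 1.11245. Real growth factor = 1.11245 / 1.16432 ≈ 0.95545.
Total real return ≈ -4.4549%.

-4.45%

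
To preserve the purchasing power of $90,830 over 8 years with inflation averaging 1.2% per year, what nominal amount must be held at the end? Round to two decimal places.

$99,924.83

Cumulative price-level factor: (1+1.2%)^8 ≈ 1.1001302335.
The nominal amount required is $90,830 scaled up by that factor.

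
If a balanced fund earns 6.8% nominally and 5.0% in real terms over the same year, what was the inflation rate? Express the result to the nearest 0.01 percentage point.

1.71%

From (1+r_nom) = (1+r_real)(1+π), we get 1+π = (1 + 6.8%)/(1 + 5.0%) = 1.068/1.050 ≈ 1.01714.
So π ≈ 1.7143%.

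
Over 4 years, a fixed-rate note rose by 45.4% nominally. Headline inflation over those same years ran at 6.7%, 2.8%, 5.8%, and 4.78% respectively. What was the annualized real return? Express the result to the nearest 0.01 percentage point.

Cumulative inflation factor: 1.067 × 1.028 × 1.058 × 1.0478 ≈ 1.21597.
Nominal growth factor: 1.45400. Real growth factor = 1.45400 / 1.21597 ≈ 1.19576.
Annualized: 1.19576^(1/4) − 1 ≈ 0.04571.

4.57%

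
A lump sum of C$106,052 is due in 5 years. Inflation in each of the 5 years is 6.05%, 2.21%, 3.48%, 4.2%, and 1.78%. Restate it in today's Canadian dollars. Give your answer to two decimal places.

Price-level factor over 5 years: 1.0605 × 1.0221 × 1.0348 × 1.042 × 1.0178 ≈ 1.1895717629.
Purchasing power today: C$106,052 divided by that factor.

C$89,151.41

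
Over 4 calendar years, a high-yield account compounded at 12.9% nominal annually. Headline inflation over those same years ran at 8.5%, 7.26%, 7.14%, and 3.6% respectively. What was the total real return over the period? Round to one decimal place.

25.8%

Cumulative inflation factor: 1.085 × 1.0726 × 1.0714 × 1.036 ≈ 1.29175.
Nominal growth factor: 1.62471. Real growth factor = 1.62471 / 1.29175 ≈ 1.25776.
Total real return ≈ 25.7757%.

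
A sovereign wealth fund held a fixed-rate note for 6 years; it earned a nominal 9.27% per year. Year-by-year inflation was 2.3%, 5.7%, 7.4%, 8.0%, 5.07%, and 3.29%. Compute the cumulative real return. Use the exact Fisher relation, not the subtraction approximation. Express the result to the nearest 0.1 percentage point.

Cumulative inflation factor: 1.023 × 1.057 × 1.074 × 1.080 × 1.0507 × 1.0329 ≈ 1.36118.
Nominal growth factor: 1.70218. Real growth factor = 1.70218 / 1.36118 ≈ 1.25052.
Total real return ≈ 25.0518%.

25.1%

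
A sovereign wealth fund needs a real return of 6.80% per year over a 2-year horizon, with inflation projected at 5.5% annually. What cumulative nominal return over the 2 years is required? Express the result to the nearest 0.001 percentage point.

26.954%

Required annual nominal rate: (1+6.80%)(1+5.5%) − 1 = 12.674%.
Cumulative over 2 years: (1 + 0.12674)^2 − 1 ≈ 0.26954.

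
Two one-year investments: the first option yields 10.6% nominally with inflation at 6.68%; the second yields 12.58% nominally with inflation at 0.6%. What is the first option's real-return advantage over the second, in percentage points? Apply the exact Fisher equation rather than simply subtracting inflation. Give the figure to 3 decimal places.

The first option real return: 1.106/1.0668 − 1 = 3.6745%.
The second real return: 1.1258/1.006 − 1 = 11.9085%.
Difference: 3.6745 − 11.9085 = -8.2340 pp.

-8.234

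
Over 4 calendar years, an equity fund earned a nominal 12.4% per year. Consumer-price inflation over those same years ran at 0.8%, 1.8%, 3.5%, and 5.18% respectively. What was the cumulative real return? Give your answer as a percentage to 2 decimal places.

Cumulative inflation factor: 1.008 × 1.018 × 1.035 × 1.0518 ≈ 1.11707.
Nominal growth factor: 1.59612. Real growth factor = 1.59612 / 1.11707 ≈ 1.42884.
Total real return ≈ 42.8839%.

42.88%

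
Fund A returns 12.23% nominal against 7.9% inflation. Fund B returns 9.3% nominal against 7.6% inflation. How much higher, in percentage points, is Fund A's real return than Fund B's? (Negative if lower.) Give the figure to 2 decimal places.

Fund A real return: 1.1223/1.079 − 1 = 4.013%.
Fund B real return: 1.093/1.076 − 1 = 1.580%.
Difference: 4.013 − 1.580 = 2.433 pp.

2.43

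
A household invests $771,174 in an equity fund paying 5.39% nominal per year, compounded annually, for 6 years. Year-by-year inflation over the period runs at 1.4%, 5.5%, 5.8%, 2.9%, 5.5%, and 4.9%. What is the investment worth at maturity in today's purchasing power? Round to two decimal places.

Nominal value at maturity: $771,174 × (1 + 5.39%)^6 ≈ $1,056,692.94.
Price-level factor over 6 years: 1.014 × 1.055 × 1.058 × 1.029 × 1.055 × 1.049 ≈ 1.2889005379.
The maturity value deflated by that factor is the answer in today's purchasing power.

$819,840.56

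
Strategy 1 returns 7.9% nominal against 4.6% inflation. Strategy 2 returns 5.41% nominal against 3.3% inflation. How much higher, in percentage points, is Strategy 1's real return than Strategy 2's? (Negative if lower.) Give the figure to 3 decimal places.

1.112

Strategy 1 real return: 1.079/1.046 − 1 = 3.1549%.
Strategy 2 real return: 1.0541/1.033 − 1 = 2.0426%.
Difference: 3.1549 − 2.0426 = 1.1123 pp.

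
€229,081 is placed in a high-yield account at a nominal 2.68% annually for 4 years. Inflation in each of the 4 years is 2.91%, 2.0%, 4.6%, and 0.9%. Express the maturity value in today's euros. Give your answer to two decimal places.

Nominal value at maturity: €229,081 × (1 + 2.68%)^4 ≈ €254,643.45.
Price-level factor over 4 years: 1.0291 × 1.020 × 1.046 × 1.009 ≈ 1.1078490783.
The maturity value deflated by that factor is the answer in today's purchasing power.

€229,853.92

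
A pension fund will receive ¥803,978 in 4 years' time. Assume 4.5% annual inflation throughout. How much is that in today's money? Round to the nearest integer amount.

¥674,185

Price-level factor over 4 years: (1 + 4.5%)^4 ≈ 1.1925186006.
Purchasing power today: ¥803,978 divided by that factor.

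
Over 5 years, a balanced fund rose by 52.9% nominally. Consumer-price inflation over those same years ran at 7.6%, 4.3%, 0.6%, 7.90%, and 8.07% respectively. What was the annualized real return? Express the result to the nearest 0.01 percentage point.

Cumulative inflation factor: 1.076 × 1.043 × 1.006 × 1.0790 × 1.0807 ≈ 1.31650.
Nominal growth factor: 1.52900. Real growth factor = 1.52900 / 1.31650 ≈ 1.16141.
Annualized: 1.16141^(1/5) − 1 ≈ 0.03038.

3.04%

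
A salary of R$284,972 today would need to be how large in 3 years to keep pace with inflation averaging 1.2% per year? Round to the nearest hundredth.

R$295,354.59

Cumulative price-level factor: (1+1.2%)^3 = 1.036433728.
The nominal amount required is R$284,972 scaled up by that factor.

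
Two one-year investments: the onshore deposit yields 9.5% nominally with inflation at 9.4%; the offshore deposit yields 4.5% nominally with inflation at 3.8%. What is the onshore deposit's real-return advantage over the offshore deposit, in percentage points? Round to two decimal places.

The onshore deposit real return: 1.095/1.094 − 1 = 0.091%.
The offshore deposit real return: 1.045/1.038 − 1 = 0.674%.
Difference: 0.091 − 0.674 = -0.583 pp.

-0.58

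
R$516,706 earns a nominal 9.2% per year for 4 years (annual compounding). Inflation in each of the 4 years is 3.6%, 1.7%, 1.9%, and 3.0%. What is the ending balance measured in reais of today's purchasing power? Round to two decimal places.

Nominal value at maturity: R$516,706 × (1 + 9.2%)^4 ≈ R$734,740.63.
Price-level factor over 4 years: 1.036 × 1.017 × 1.019 × 1.030 ≈ 1.1058395468.
Dividing the nominal maturity value by the price-level factor gives the value in today's money.

R$664,418.84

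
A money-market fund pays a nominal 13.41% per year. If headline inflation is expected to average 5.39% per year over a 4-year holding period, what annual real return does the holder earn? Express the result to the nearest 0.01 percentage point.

7.61%

With constant rates the annual real return is the same each year: (1+13.41%)/(1+5.39%) − 1 = 0.07610.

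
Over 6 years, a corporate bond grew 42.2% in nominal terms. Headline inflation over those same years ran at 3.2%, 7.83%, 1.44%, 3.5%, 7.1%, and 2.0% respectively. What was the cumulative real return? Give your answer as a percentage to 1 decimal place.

Cumulative inflation factor: 1.032 × 1.0783 × 1.0144 × 1.035 × 1.071 × 1.020 ≈ 1.27632.
Nominal growth factor: 1.42200. Real growth factor = 1.42200 / 1.27632 ≈ 1.11414.
Total real return ≈ 11.4143%.

11.4%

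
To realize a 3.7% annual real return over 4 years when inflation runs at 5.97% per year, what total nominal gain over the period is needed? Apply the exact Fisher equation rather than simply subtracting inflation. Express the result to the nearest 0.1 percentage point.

Required annual nominal rate: (1+3.7%)(1+5.97%) − 1 = 9.89089%.
Cumulative over 4 years: (1 + 0.0989089)^4 − 1 ≈ 0.45830.

45.8%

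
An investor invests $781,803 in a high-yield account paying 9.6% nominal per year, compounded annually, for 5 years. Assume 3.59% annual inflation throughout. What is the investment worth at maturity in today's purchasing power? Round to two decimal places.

Nominal value at maturity: $781,803 × (1 + 9.6%)^5 ≈ $1,236,374.68.
Price-level factor over 5 years: (1 + 3.59%)^5 ≈ 1.1928591476.
Dividing the nominal maturity value by the price-level factor gives the value in today's money.

$1,036,480.03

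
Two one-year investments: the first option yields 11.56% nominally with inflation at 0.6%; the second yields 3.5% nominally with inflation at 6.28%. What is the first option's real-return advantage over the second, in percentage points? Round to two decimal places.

The first option real return: 1.1156/1.006 − 1 = 10.895%.
The second real return: 1.035/1.0628 − 1 = -2.616%.
Difference: 10.895 − (-2.616) = 13.511 pp.

13.51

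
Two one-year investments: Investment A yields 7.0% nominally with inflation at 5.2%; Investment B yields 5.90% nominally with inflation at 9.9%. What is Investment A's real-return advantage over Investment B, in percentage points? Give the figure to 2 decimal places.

Investment A real return: 1.070/1.052 − 1 = 1.711%.
Investment B real return: 1.0590/1.099 − 1 = -3.640%.
Difference: 1.711 − (-3.640) = 5.351 pp.

5.35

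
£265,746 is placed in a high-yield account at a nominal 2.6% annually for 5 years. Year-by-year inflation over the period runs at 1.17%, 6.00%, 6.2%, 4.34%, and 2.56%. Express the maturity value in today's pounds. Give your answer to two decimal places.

£247,909.15

Nominal value at maturity: £265,746 × (1 + 2.6%)^5 ≈ £302,136.74.
Price-level factor over 5 years: 1.0117 × 1.0600 × 1.062 × 1.0434 × 1.0256 ≈ 1.2187397511.
Dividing the nominal maturity value by the price-level factor gives the value in today's money.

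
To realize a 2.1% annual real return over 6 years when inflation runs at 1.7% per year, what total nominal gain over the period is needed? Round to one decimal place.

Required annual nominal rate: (1+2.1%)(1+1.7%) − 1 = 3.8357%.
Cumulative over 6 years: (1 + 0.038357)^6 − 1 ≈ 0.25337.

25.3%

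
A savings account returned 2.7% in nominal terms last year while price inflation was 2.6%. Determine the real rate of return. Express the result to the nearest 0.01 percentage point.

Real return via the Fisher equation: (1 + 2.7%)/(1 + 2.6%) − 1 = 1.027/1.026 − 1 ≈ 0.00097.

0.10%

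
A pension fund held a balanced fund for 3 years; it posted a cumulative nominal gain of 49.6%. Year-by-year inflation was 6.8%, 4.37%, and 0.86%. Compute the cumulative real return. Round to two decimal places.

33.07%

Cumulative inflation factor: 1.068 × 1.0437 × 1.0086 ≈ 1.12426.
Nominal growth factor: 1.49600. Real growth factor = 1.49600 / 1.12426 ≈ 1.33066.
Total real return ≈ 33.0656%.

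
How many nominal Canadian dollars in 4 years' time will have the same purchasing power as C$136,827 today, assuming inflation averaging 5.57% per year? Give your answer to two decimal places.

C$169,954.98

Cumulative price-level factor: (1+5.57%)^4 ≈ 1.2421158002.
The nominal amount required is C$136,827 scaled up by that factor.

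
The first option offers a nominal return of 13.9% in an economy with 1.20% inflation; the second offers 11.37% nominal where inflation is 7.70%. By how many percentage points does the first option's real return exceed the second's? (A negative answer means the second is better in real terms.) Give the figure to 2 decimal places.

The first option real return: 1.139/1.0120 − 1 = 12.549%.
The second real return: 1.1137/1.0770 − 1 = 3.408%.
Difference: 12.549 − 3.408 = 9.141 pp.

9.14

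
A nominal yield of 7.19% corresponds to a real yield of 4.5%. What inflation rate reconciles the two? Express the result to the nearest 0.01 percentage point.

From (1+r_nom) = (1+r_real)(1+π), we get 1+π = (1 + 7.19%)/(1 + 4.5%) = 1.0719/1.045 ≈ 1.02574.
So π ≈ 2.5742%.

2.57%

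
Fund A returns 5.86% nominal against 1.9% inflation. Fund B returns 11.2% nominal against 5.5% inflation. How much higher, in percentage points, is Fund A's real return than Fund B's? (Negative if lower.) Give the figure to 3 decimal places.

-1.517

Fund A real return: 1.0586/1.019 − 1 = 3.8862%.
Fund B real return: 1.112/1.055 − 1 = 5.4028%.
Difference: 3.8862 − 5.4028 = -1.5166 pp.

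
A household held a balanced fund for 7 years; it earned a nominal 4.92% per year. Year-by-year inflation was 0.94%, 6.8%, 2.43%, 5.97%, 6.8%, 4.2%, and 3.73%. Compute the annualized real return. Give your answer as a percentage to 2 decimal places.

Cumulative inflation factor: 1.0094 × 1.068 × 1.0243 × 1.0597 × 1.068 × 1.042 × 1.0373 ≈ 1.35079.
Nominal growth factor: 1.39961. Real growth factor = 1.39961 / 1.35079 ≈ 1.03614.
Annualized: 1.03614^(1/7) − 1 ≈ 0.00509.

0.51%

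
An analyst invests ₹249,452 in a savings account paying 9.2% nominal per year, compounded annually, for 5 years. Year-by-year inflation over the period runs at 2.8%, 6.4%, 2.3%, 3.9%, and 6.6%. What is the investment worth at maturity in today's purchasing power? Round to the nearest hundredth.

Nominal value at maturity: ₹249,452 × (1 + 9.2%)^5 ≈ ₹387,346.99.
Price-level factor over 5 years: 1.028 × 1.064 × 1.023 × 1.039 × 1.066 ≈ 1.2393190590.
Dividing the nominal maturity value by the price-level factor gives the value in today's money.

₹312,548.24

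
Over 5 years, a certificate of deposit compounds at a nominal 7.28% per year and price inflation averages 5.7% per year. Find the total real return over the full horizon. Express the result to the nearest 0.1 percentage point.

The annual real rate is (1+7.28%)/(1+5.7%) − 1 = 1.4948%.
Compounded over 5 years: (1 + 0.014948)^5 − 1 ≈ 0.07701.

7.7%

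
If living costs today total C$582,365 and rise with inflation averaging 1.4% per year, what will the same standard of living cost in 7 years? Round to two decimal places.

C$641,890.50

Cumulative price-level factor: (1+1.4%)^7 ≈ 1.1022133959.
The nominal amount required is C$582,365 scaled up by that factor.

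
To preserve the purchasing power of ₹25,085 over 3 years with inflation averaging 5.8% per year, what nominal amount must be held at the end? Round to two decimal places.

₹29,707.84

Cumulative price-level factor: (1+5.8%)^3 = 1.184287112.
Multiplying ₹25,085 by the price-level factor gives the future nominal sum.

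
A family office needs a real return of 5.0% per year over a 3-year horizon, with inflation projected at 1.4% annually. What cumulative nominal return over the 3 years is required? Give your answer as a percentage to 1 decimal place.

Required annual nominal rate: (1+5.0%)(1+1.4%) − 1 = 6.47%.
Cumulative over 3 years: (1 + 0.0647)^3 − 1 ≈ 0.20693.

20.7%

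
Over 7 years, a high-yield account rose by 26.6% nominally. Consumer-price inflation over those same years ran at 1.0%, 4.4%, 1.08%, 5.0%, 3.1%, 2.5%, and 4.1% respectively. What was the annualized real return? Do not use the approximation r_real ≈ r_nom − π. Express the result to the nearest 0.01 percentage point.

Cumulative inflation factor: 1.010 × 1.044 × 1.0108 × 1.050 × 1.031 × 1.025 × 1.041 ≈ 1.23115.
Nominal growth factor: 1.26600. Real growth factor = 1.26600 / 1.23115 ≈ 1.02831.
Annualized: 1.02831^(1/7) − 1 ≈ 0.00400.

0.40%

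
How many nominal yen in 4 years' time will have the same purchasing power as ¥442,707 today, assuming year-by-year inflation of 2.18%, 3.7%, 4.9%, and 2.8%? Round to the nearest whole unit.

Cumulative price-level factor: 1.0218 × 1.037 × 1.049 × 1.028 ≈ 1.1426500885.
The nominal amount required is ¥442,707 scaled up by that factor.

¥505,859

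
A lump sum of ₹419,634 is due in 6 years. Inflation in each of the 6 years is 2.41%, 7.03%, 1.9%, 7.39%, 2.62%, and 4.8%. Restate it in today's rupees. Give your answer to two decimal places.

₹325,305.54

Price-level factor over 6 years: 1.0241 × 1.0703 × 1.019 × 1.0739 × 1.0262 × 1.048 ≈ 1.2899688137.
Purchasing power today: ₹419,634 divided by that factor.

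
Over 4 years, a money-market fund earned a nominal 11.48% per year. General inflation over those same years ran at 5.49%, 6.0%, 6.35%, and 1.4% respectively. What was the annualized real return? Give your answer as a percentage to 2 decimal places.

6.38%

Cumulative inflation factor: 1.0549 × 1.060 × 1.0635 × 1.014 ≈ 1.20585.
Nominal growth factor: 1.54450. Real growth factor = 1.54450 / 1.20585 ≈ 1.28084.
Annualized: 1.28084^(1/4) − 1 ≈ 0.06383.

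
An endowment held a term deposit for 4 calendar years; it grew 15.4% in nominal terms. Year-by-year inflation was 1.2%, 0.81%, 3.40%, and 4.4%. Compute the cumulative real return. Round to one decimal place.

Cumulative inflation factor: 1.012 × 1.0081 × 1.0340 × 1.044 ≈ 1.10130.
Nominal growth factor: 1.15400. Real growth factor = 1.15400 / 1.10130 ≈ 1.04785.
Total real return ≈ 4.7854%.

4.8%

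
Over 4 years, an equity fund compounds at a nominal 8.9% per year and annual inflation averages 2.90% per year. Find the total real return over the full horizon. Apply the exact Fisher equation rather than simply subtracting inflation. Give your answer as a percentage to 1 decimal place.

25.4%

The annual real rate is (1+8.9%)/(1+2.90%) − 1 = 5.8309%.
Compounded over 4 years: (1 + 0.058309)^4 − 1 ≈ 0.25444.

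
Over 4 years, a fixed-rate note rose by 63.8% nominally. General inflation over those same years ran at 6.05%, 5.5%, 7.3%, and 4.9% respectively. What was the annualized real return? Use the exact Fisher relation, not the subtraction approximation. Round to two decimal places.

6.79%

Cumulative inflation factor: 1.0605 × 1.055 × 1.073 × 1.049 ≈ 1.25933.
Nominal growth factor: 1.63800. Real growth factor = 1.63800 / 1.25933 ≈ 1.30070.
Annualized: 1.30070^(1/4) − 1 ≈ 0.06793.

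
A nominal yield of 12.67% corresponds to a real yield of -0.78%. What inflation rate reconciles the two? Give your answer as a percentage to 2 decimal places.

From (1+r_nom) = (1+r_real)(1+π), we get 1+π = (1 + 12.67%)/(1 − 0.78%) = 1.1267/0.9922 ≈ 1.13556.
So π ≈ 13.5557%.

13.56%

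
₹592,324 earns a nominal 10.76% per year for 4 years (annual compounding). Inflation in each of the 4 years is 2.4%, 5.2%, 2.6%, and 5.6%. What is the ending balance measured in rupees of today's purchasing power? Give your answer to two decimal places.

Nominal value at maturity: ₹592,324 × (1 + 10.76%)^4 ≈ ₹891,437.95.
Price-level factor over 4 years: 1.024 × 1.052 × 1.026 × 1.056 ≈ 1.1671508091.
Dividing the nominal maturity value by the price-level factor gives the value in today's money.

₹763,772.72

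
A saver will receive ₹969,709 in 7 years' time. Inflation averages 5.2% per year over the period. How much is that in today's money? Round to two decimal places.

₹680,034.97

Price-level factor over 7 years: (1 + 5.2%)^7 ≈ 1.4259693103.
Purchasing power today: ₹969,709 divided by that factor.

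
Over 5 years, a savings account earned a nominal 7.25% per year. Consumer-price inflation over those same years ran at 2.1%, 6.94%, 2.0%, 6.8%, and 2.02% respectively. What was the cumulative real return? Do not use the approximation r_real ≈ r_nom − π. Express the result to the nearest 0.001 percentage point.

Cumulative inflation factor: 1.021 × 1.0694 × 1.020 × 1.068 × 1.0202 ≈ 1.21345.
Nominal growth factor: 1.41901. Real growth factor = 1.41901 / 1.21345 ≈ 1.16940.
Total real return ≈ 16.9402%.

16.940%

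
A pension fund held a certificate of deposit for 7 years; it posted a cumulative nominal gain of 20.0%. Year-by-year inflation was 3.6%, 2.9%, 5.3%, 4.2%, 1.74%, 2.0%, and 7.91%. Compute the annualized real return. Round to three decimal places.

Cumulative inflation factor: 1.036 × 1.029 × 1.053 × 1.042 × 1.0174 × 1.020 × 1.0791 ≈ 1.30986.
Nominal growth factor: 1.20000. Real growth factor = 1.20000 / 1.30986 ≈ 0.91613.
Annualized: 0.91613^(1/7) − 1 ≈ -0.01244.

-1.244%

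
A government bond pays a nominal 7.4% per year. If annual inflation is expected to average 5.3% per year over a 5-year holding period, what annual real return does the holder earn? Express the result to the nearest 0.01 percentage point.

With constant rates the annual real return is the same each year: (1+7.4%)/(1+5.3%) − 1 = 0.01994.

1.99%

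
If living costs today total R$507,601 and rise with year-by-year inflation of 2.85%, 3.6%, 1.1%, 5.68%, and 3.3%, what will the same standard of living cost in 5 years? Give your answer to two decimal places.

Cumulative price-level factor: 1.0285 × 1.036 × 1.011 × 1.0568 × 1.033 ≈ 1.1760027388.
The nominal amount required is R$507,601 scaled up by that factor.

R$596,940.17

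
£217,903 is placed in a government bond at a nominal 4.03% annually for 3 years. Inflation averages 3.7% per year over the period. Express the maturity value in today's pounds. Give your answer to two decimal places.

£219,989.90

Nominal value at maturity: £217,903 × (1 + 4.03%)^3 ≈ £245,323.42.
Price-level factor over 3 years: (1 + 3.7%)^3 = 1.115157653.
The maturity value deflated by that factor is the answer in today's purchasing power.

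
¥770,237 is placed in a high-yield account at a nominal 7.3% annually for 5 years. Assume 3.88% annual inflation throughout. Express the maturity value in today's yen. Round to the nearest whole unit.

Nominal value at maturity: ¥770,237 × (1 + 7.3%)^5 ≈ ¥1,095,527.
Price-level factor over 5 years: (1 + 3.88%)^5 ≈ 1.2096499304.
The maturity value deflated by that factor is the answer in today's purchasing power.

¥905,656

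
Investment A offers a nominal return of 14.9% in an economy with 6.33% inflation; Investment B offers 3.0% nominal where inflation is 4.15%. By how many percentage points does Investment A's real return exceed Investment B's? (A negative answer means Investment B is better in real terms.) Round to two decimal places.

9.16

Investment A real return: 1.149/1.0633 − 1 = 8.060%.
Investment B real return: 1.030/1.0415 − 1 = -1.104%.
Difference: 8.060 − (-1.104) = 9.164 pp.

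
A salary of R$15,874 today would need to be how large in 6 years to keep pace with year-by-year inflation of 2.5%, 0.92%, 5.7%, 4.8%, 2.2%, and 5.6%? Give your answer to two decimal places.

Cumulative price-level factor: 1.025 × 1.0092 × 1.057 × 1.048 × 1.022 × 1.056 ≈ 1.2366653462.
Multiplying R$15,874 by the price-level factor gives the future nominal sum.

R$19,630.83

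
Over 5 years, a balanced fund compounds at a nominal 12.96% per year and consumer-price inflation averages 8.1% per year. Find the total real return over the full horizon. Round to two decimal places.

The annual real rate is (1+12.96%)/(1+8.1%) − 1 = 4.4958%.
Compounded over 5 years: (1 + 0.044958)^5 − 1 ≈ 0.24593.

24.59%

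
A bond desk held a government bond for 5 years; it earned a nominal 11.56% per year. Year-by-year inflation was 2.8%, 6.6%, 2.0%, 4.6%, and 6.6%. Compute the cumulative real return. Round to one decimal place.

Cumulative inflation factor: 1.028 × 1.066 × 1.020 × 1.046 × 1.066 ≈ 1.24635.
Nominal growth factor: 1.72800. Real growth factor = 1.72800 / 1.24635 ≈ 1.38645.
Total real return ≈ 38.6447%.

38.6%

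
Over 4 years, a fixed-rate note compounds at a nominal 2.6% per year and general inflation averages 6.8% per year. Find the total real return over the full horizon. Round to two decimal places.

-14.83%

The annual real rate is (1+2.6%)/(1+6.8%) − 1 = -3.9326%.
Compounded over 4 years: (1 + -0.039326)^4 − 1 ≈ -0.14827.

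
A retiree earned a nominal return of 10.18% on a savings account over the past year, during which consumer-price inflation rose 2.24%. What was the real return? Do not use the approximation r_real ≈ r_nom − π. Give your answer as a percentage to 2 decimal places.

7.77%

Real return via the Fisher equation: (1 + 10.18%)/(1 + 2.24%) − 1 = 1.1018/1.0224 − 1 ≈ 0.07766.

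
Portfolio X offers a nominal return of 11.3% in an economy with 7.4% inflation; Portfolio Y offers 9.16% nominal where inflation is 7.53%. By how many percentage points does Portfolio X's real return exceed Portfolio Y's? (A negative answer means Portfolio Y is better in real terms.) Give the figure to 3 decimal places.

Portfolio X real return: 1.113/1.074 − 1 = 3.6313%.
Portfolio Y real return: 1.0916/1.0753 − 1 = 1.5159%.
Difference: 3.6313 − 1.5159 = 2.1154 pp.

2.115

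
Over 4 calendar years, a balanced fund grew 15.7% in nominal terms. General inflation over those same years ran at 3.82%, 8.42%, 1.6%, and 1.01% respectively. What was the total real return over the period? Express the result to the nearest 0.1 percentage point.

0.2%

Cumulative inflation factor: 1.0382 × 1.0842 × 1.016 × 1.0101 ≈ 1.15518.
Nominal growth factor: 1.15700. Real growth factor = 1.15700 / 1.15518 ≈ 1.00158.
Total real return ≈ 0.1578%.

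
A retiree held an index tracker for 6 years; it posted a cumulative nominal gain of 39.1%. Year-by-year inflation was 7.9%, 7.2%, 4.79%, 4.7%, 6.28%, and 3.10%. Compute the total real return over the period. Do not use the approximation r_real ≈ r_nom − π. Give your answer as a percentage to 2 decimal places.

0.03%

Cumulative inflation factor: 1.079 × 1.072 × 1.0479 × 1.047 × 1.0628 × 1.0310 ≈ 1.39057.
Nominal growth factor: 1.39100. Real growth factor = 1.39100 / 1.39057 ≈ 1.00031.
Total real return ≈ 0.0309%.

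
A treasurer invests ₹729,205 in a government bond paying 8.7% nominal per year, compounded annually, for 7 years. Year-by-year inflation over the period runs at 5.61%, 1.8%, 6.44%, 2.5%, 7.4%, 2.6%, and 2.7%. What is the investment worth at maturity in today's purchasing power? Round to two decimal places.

Nominal value at maturity: ₹729,205 × (1 + 8.7%)^7 ≈ ₹1,307,544.40.
Price-level factor over 7 years: 1.0561 × 1.018 × 1.0644 × 1.025 × 1.074 × 1.026 × 1.027 ≈ 1.3274055760.
The maturity value deflated by that factor is the answer in today's purchasing power.

₹985,037.60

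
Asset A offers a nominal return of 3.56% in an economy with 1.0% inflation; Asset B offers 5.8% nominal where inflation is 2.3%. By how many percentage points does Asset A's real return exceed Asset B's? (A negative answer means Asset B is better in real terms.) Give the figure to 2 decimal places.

Asset A real return: 1.0356/1.010 − 1 = 2.535%.
Asset B real return: 1.058/1.023 − 1 = 3.421%.
Difference: 2.535 − 3.421 = -0.886 pp.

-0.89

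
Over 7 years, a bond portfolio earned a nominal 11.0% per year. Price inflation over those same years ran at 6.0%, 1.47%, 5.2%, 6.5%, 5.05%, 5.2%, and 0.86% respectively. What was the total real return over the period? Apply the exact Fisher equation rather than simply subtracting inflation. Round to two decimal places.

Cumulative inflation factor: 1.060 × 1.0147 × 1.052 × 1.065 × 1.0505 × 1.052 × 1.0086 ≈ 1.34320.
Nominal growth factor: 2.07616. Real growth factor = 2.07616 / 1.34320 ≈ 1.54569.
Total real return ≈ 54.5686%.

54.57%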